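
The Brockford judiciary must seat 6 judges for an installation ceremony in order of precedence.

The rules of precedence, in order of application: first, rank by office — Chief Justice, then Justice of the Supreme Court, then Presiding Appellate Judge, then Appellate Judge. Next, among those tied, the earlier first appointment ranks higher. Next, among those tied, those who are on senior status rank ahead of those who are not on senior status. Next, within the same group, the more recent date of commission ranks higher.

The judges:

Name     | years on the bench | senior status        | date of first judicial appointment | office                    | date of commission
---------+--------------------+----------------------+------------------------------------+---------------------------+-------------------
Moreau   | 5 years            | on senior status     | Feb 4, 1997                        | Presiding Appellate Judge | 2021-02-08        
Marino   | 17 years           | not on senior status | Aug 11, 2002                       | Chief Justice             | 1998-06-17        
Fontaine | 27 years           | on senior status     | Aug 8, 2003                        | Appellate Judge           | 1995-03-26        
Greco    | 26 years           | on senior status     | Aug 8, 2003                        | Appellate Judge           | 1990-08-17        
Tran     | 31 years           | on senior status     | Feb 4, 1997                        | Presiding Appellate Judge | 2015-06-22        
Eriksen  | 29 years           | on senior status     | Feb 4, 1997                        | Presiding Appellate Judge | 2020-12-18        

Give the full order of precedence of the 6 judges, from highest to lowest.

By office: Marino (Chief Justice); then Moreau, Eriksen and Tran (Presiding Appellate Judge); then Fontaine and Greco (Appellate Judge).
Moreau, Eriksen and Tran all have date of first judicial appointment Feb 4, 1997, so the next rule applies.
Moreau, Eriksen and Tran are each on senior status, so the next rule applies.
Among Moreau, Eriksen and Tran, by date of commission (later first): Moreau (2021-02-08) before Eriksen (2020-12-18) before Tran (2015-06-22).
Fontaine and Greco both have date of first judicial appointment Aug 8, 2003, so the next rule applies.
Fontaine and Greco are each on senior status, so the next rule applies.
Among Fontaine and Greco, by date of commission (later first): Fontaine (1995-03-26) before Greco (1990-08-17).
Full order: Marino, Moreau, Eriksen, Tran, Fontaine, Greco.

Marino, Moreau, Eriksen, Tran, Fontaine, Greco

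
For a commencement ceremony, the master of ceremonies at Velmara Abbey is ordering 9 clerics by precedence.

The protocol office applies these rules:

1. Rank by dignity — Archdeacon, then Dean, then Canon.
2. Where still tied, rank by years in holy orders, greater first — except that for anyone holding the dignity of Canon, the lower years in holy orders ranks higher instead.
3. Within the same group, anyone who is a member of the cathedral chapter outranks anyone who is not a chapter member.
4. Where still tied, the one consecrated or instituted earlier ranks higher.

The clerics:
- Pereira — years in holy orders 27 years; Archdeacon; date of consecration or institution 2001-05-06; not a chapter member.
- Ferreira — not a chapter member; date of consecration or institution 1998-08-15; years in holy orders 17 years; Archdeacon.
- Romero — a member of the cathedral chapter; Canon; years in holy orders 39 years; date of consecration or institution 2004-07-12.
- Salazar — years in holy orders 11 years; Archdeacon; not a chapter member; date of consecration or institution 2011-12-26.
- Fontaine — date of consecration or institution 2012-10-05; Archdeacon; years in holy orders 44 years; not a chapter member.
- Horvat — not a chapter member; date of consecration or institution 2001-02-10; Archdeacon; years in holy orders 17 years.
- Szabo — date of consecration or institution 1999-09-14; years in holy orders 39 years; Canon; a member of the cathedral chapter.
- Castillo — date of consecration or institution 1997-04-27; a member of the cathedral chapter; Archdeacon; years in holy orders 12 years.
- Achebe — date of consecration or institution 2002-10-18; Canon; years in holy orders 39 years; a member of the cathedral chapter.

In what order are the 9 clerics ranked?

Fontaine, Pereira, Ferreira, Horvat, Castillo, Salazar, Szabo, Achebe, Romero

By dignity: Fontaine, Pereira, Ferreira, Horvat, Castillo and Salazar (Archdeacon); then Szabo, Achebe and Romero (Canon).
Among Fontaine, Pereira, Ferreira, Horvat, Castillo and Salazar, by years in holy orders (higher first): Fontaine (44 years) before Pereira (27 years) before Ferreira and Horvat (17 years) before Castillo (12 years) before Salazar (11 years).
Ferreira and Horvat are each not a chapter member, so the next rule applies.
Among Ferreira and Horvat, by date of consecration or institution (earlier first): Ferreira (1998-08-15) before Horvat (2001-02-10).
Szabo, Achebe and Romero all have years in holy orders 39 years, so the next rule applies.
Szabo, Achebe and Romero are each a member of the cathedral chapter, so the next rule applies.
Among Szabo, Achebe and Romero, by date of consecration or institution (earlier first): Szabo (1999-09-14) before Achebe (2002-10-18) before Romero (2004-07-12).
Full order: Fontaine, Pereira, Ferreira, Horvat, Castillo, Salazar, Szabo, Achebe, Romero.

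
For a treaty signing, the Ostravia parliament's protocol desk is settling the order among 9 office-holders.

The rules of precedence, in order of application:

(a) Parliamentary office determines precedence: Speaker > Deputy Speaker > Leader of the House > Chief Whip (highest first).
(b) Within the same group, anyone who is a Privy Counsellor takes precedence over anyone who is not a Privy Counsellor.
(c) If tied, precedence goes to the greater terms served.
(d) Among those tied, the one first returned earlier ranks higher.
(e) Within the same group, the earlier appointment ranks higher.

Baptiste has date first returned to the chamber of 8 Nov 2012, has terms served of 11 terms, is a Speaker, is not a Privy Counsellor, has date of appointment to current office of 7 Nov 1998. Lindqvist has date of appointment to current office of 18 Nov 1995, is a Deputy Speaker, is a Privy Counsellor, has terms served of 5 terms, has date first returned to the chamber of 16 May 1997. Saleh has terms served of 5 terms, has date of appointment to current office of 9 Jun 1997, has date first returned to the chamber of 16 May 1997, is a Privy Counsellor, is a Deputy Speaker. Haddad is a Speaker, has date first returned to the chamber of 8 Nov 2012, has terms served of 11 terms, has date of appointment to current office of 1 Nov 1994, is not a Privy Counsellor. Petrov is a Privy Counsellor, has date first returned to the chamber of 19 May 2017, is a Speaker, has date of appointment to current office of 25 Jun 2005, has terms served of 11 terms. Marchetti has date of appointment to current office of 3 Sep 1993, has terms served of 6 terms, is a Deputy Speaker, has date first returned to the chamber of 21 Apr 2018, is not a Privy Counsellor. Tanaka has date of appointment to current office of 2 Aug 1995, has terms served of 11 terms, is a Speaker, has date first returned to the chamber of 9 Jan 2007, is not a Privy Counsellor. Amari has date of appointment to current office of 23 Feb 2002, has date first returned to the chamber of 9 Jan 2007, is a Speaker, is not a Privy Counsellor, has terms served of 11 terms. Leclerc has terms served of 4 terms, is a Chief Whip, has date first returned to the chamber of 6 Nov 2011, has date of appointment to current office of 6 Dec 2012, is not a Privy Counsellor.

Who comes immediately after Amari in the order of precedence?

Haddad

By parliamentary office: Petrov, Tanaka, Amari, Haddad and Baptiste (Speaker); then Lindqvist, Saleh and Marchetti (Deputy Speaker); then Leclerc (Chief Whip).
Among Petrov, Tanaka, Amari, Haddad and Baptiste, a Privy Counsellor before not a Privy Counsellor: Petrov (a Privy Counsellor) before Tanaka, Amari, Haddad and Baptiste (not a Privy Counsellor).
Tanaka, Amari, Haddad and Baptiste all have terms served 11 terms, so the next rule applies.
Among Tanaka, Amari, Haddad and Baptiste, by date first returned to the chamber (earlier first): Tanaka and Amari (9 Jan 2007) before Haddad and Baptiste (8 Nov 2012).
Among Tanaka and Amari, by date of appointment to current office (earlier first): Tanaka (2 Aug 1995) before Amari (23 Feb 2002).
Among Haddad and Baptiste, by date of appointment to current office (earlier first): Haddad (1 Nov 1994) before Baptiste (7 Nov 1998).
Among Lindqvist, Saleh and Marchetti, a Privy Counsellor before not a Privy Counsellor: Lindqvist and Saleh (a Privy Counsellor) before Marchetti (not a Privy Counsellor).
Lindqvist and Saleh both have terms served 5 terms, so the next rule applies.
Lindqvist and Saleh both have date first returned to the chamber 16 May 1997, so the next rule applies.
Among Lindqvist and Saleh, by date of appointment to current office (earlier first): Lindqvist (18 Nov 1995) before Saleh (9 Jun 1997).
Order: Petrov, Tanaka, Amari, Haddad, Baptiste, Lindqvist, Saleh, Marchetti, Leclerc.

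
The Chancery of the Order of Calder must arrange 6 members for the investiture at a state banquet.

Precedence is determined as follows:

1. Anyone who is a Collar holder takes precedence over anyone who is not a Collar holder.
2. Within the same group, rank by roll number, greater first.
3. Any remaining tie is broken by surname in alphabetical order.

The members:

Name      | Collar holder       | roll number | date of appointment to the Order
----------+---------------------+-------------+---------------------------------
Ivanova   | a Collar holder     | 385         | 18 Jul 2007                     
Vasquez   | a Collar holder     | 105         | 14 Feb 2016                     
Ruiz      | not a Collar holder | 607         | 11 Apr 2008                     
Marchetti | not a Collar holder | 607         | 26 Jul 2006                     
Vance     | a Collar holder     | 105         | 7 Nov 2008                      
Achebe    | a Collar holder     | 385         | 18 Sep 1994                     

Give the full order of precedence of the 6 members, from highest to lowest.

By the first rule: Achebe, Ivanova, Vance and Vasquez (each a Collar holder); then Marchetti and Ruiz (both not a Collar holder).
Among Achebe, Ivanova, Vance and Vasquez, by roll number (higher first): Achebe and Ivanova (385) before Vance and Vasquez (105).
Among Achebe and Ivanova, alphabetically by surname: Achebe before Ivanova.
Among Vance and Vasquez, alphabetically by surname: Vance before Vasquez.
Marchetti and Ruiz both have roll number 607, so the next rule applies.
Among Marchetti and Ruiz, alphabetically by surname: Marchetti before Ruiz.
Full order: Achebe, Ivanova, Vance, Vasquez, Marchetti, Ruiz.

Achebe, Ivanova, Vance, Vasquez, Marchetti, Ruiz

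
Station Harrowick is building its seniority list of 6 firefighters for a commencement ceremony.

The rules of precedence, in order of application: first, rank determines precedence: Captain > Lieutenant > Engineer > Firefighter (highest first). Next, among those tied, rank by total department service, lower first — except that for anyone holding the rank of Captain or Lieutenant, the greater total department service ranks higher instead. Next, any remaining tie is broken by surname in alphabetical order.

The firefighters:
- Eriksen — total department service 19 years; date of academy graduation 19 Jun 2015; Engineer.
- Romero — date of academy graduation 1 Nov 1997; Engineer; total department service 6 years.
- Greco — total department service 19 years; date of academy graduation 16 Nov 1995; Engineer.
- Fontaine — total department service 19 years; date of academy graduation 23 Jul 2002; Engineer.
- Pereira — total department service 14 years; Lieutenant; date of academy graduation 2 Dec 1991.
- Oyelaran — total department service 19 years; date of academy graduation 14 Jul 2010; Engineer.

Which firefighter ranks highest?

Pereira

By rank: Pereira (Lieutenant); then Romero, Eriksen, Fontaine, Greco and Oyelaran (Engineer).
Among Romero, Eriksen, Fontaine, Greco and Oyelaran, by total department service (lower first): Romero (6 years) before Eriksen, Fontaine, Greco and Oyelaran (19 years).
Among Eriksen, Fontaine, Greco and Oyelaran, alphabetically by surname: Eriksen before Fontaine before Greco before Oyelaran.
Order: Pereira, Romero, Eriksen, Fontaine, Greco, Oyelaran.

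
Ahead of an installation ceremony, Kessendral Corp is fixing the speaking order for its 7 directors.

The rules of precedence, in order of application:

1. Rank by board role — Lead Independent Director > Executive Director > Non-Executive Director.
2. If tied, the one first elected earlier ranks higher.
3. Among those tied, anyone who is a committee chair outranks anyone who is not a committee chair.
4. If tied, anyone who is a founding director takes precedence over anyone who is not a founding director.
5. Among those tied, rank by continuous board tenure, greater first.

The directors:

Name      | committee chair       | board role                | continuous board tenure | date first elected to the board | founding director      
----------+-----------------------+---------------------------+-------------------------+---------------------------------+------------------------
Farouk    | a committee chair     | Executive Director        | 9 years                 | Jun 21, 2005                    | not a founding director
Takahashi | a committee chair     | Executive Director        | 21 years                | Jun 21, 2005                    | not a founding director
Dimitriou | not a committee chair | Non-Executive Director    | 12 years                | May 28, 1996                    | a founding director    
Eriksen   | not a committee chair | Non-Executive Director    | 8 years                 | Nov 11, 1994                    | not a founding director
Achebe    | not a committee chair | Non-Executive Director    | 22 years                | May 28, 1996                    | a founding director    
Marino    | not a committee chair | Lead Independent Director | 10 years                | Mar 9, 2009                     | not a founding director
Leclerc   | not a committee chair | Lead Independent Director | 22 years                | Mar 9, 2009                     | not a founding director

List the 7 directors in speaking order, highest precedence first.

Leclerc, Marino, Takahashi, Farouk, Eriksen, Achebe, Dimitriou

By board role: Leclerc and Marino (Lead Independent Director); then Takahashi and Farouk (Executive Director); then Eriksen, Achebe and Dimitriou (Non-Executive Director).
Leclerc and Marino both have date first elected to the board Mar 9, 2009, so the next rule applies.
Leclerc and Marino are each not a committee chair, so the next rule applies.
Leclerc and Marino are each not a founding director, so the next rule applies.
Among Leclerc and Marino, by continuous board tenure (higher first): Leclerc (22 years) before Marino (10 years).
Takahashi and Farouk both have date first elected to the board Jun 21, 2005, so the next rule applies.
Takahashi and Farouk are each a committee chair, so the next rule applies.
Takahashi and Farouk are each not a founding director, so the next rule applies.
Among Takahashi and Farouk, by continuous board tenure (higher first): Takahashi (21 years) before Farouk (9 years).
Among Eriksen, Achebe and Dimitriou, by date first elected to the board (earlier first): Eriksen (Nov 11, 1994) before Achebe and Dimitriou (May 28, 1996).
Achebe and Dimitriou are each not a committee chair, so the next rule applies.
Achebe and Dimitriou are each a founding director, so the next rule applies.
Among Achebe and Dimitriou, by continuous board tenure (higher first): Achebe (22 years) before Dimitriou (12 years).
Full order: Leclerc, Marino, Takahashi, Farouk, Eriksen, Achebe, Dimitriou.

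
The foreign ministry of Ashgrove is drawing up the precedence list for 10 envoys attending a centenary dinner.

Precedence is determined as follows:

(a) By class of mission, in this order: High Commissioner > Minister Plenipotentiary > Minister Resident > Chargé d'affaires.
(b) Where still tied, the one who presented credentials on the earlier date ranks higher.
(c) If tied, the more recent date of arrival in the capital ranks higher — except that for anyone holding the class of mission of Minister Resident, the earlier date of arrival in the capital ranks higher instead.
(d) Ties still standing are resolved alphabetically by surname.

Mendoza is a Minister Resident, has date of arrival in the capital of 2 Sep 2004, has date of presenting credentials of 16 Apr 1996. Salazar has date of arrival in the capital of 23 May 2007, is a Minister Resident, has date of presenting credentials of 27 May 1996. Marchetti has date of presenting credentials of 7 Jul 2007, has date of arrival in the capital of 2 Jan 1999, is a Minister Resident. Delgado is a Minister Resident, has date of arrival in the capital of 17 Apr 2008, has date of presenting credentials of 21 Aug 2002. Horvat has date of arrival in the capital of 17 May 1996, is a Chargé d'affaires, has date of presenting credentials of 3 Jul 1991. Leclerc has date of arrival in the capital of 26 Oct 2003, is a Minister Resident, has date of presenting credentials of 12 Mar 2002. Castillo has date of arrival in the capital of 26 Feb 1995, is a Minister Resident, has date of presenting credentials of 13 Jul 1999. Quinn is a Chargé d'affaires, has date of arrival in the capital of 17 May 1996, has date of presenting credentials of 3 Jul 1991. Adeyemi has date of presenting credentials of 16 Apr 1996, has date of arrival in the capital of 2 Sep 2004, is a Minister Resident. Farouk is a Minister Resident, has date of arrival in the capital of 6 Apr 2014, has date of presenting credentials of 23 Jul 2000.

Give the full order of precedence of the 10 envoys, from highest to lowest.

Adeyemi, Mendoza, Salazar, Castillo, Farouk, Leclerc, Delgado, Marchetti, Horvat, Quinn

By class of mission: Adeyemi, Mendoza, Salazar, Castillo, Farouk, Leclerc, Delgado and Marchetti (Minister Resident); then Horvat and Quinn (Chargé d'affaires).
Among Adeyemi, Mendoza, Salazar, Castillo, Farouk, Leclerc, Delgado and Marchetti, by date of presenting credentials (earlier first): Adeyemi and Mendoza (16 Apr 1996) before Salazar (27 May 1996) before Castillo (13 Jul 1999) before Farouk (23 Jul 2000) before Leclerc (12 Mar 2002) before Delgado (21 Aug 2002) before Marchetti (7 Jul 2007).
Adeyemi and Mendoza both have date of arrival in the capital 2 Sep 2004, so the next rule applies.
Among Adeyemi and Mendoza, alphabetically by surname: Adeyemi before Mendoza.
Horvat and Quinn both have date of presenting credentials 3 Jul 1991, so the next rule applies.
Horvat and Quinn both have date of arrival in the capital 17 May 1996, so the next rule applies.
Among Horvat and Quinn, alphabetically by surname: Horvat before Quinn.
Full order: Adeyemi, Mendoza, Salazar, Castillo, Farouk, Leclerc, Delgado, Marchetti, Horvat, Quinn.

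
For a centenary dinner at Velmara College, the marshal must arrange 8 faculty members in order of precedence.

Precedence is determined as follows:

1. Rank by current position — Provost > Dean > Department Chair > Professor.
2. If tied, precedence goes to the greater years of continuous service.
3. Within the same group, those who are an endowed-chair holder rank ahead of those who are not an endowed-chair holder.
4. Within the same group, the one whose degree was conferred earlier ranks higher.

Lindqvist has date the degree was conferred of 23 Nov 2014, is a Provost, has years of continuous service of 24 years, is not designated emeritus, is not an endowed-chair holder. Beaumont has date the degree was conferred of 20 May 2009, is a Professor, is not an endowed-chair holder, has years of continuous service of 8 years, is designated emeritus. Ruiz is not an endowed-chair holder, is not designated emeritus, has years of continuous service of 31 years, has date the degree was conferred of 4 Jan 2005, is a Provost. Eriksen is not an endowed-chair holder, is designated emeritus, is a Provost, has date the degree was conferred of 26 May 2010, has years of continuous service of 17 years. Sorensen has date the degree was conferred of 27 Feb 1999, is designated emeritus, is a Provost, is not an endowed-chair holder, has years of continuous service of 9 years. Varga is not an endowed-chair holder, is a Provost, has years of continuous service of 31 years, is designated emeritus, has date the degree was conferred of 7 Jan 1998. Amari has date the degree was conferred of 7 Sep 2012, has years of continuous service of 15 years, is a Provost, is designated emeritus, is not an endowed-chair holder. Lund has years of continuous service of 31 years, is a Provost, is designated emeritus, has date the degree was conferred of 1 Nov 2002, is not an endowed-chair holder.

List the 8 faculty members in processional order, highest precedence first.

Varga, Lund, Ruiz, Lindqvist, Eriksen, Amari, Sorensen, Beaumont

By current position: Varga, Lund, Ruiz, Lindqvist, Eriksen, Amari and Sorensen (Provost); then Beaumont (Professor).
Among Varga, Lund, Ruiz, Lindqvist, Eriksen, Amari and Sorensen, by years of continuous service (higher first): Varga, Lund and Ruiz (31 years) before Lindqvist (24 years) before Eriksen (17 years) before Amari (15 years) before Sorensen (9 years).
Varga, Lund and Ruiz are each not an endowed-chair holder, so the next rule applies.
Among Varga, Lund and Ruiz, by date the degree was conferred (earlier first): Varga (7 Jan 1998) before Lund (1 Nov 2002) before Ruiz (4 Jan 2005).
Full order: Varga, Lund, Ruiz, Lindqvist, Eriksen, Amari, Sorensen, Beaumont.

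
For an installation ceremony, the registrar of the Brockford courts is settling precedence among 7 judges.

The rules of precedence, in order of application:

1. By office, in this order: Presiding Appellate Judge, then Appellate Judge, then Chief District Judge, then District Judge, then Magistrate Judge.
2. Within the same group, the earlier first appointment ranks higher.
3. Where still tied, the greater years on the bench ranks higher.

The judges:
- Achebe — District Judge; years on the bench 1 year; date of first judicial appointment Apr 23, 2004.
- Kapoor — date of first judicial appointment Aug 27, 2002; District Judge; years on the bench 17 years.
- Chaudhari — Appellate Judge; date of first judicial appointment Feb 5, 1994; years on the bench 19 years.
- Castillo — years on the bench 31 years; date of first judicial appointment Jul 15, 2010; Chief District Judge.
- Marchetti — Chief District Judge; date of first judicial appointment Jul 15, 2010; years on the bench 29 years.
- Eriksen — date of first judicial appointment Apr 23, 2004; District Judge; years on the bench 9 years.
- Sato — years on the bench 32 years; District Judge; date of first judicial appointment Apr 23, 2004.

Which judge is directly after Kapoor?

Sato

By office: Chaudhari (Appellate Judge); then Castillo and Marchetti (Chief District Judge); then Kapoor, Sato, Eriksen and Achebe (District Judge).
Castillo and Marchetti both have date of first judicial appointment Jul 15, 2010, so the next rule applies.
Among Castillo and Marchetti, by years on the bench (higher first): Castillo (31 years) before Marchetti (29 years).
Among Kapoor, Sato, Eriksen and Achebe, by date of first judicial appointment (earlier first): Kapoor (Aug 27, 2002) before Sato, Eriksen and Achebe (Apr 23, 2004).
Among Sato, Eriksen and Achebe, by years on the bench (higher first): Sato (32 years) before Eriksen (9 years) before Achebe (1 year).
Order: Chaudhari, Castillo, Marchetti, Kapoor, Sato, Eriksen, Achebe.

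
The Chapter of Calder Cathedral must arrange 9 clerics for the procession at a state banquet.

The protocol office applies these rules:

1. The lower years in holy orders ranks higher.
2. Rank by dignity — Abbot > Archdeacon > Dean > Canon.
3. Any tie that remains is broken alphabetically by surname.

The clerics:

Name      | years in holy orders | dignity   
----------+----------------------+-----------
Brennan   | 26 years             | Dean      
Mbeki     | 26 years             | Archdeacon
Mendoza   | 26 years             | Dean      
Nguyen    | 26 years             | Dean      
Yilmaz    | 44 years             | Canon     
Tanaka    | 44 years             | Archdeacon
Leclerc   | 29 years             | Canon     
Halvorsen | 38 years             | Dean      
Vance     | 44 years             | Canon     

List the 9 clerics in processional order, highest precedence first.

Mbeki, Brennan, Mendoza, Nguyen, Leclerc, Halvorsen, Tanaka, Vance, Yilmaz

By years in holy orders (lower first): Mbeki, Brennan, Mendoza and Nguyen (each 26 years); then Leclerc (29 years); then Halvorsen (38 years); then Tanaka, Vance and Yilmaz (each 44 years).
Among Mbeki, Brennan, Mendoza and Nguyen, by dignity: Mbeki (Archdeacon) before Brennan, Mendoza and Nguyen (Dean).
Among Brennan, Mendoza and Nguyen, alphabetically by surname: Brennan before Mendoza before Nguyen.
Among Tanaka, Vance and Yilmaz, by dignity: Tanaka (Archdeacon) before Vance and Yilmaz (Canon).
Among Vance and Yilmaz, alphabetically by surname: Vance before Yilmaz.
Full order: Mbeki, Brennan, Mendoza, Nguyen, Leclerc, Halvorsen, Tanaka, Vance, Yilmaz.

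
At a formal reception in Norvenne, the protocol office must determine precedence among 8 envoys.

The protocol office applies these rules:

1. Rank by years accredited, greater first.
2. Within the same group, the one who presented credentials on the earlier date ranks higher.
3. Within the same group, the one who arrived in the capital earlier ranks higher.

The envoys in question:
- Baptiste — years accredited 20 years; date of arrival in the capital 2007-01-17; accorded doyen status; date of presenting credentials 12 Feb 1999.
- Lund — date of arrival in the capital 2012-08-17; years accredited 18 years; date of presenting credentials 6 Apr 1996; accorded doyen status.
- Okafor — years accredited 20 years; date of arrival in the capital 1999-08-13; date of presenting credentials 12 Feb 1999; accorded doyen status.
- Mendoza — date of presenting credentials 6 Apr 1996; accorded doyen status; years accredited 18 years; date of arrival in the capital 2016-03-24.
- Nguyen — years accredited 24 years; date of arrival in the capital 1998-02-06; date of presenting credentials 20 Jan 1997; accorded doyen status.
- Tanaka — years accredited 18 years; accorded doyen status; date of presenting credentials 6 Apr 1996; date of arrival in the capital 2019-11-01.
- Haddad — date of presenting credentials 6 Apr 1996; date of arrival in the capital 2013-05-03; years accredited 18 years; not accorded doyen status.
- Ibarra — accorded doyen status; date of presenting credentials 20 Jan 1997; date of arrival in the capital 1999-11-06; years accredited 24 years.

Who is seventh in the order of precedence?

By years accredited (higher first): Nguyen and Ibarra (both 24 years); then Okafor and Baptiste (both 20 years); then Lund, Haddad, Mendoza and Tanaka (each 18 years).
Nguyen and Ibarra both have date of presenting credentials 20 Jan 1997, so the next rule applies.
Among Nguyen and Ibarra, by date of arrival in the capital (earlier first): Nguyen (1998-02-06) before Ibarra (1999-11-06).
Okafor and Baptiste both have date of presenting credentials 12 Feb 1999, so the next rule applies.
Among Okafor and Baptiste, by date of arrival in the capital (earlier first): Okafor (1999-08-13) before Baptiste (2007-01-17).
Lund, Haddad, Mendoza and Tanaka all have date of presenting credentials 6 Apr 1996, so the next rule applies.
Among Lund, Haddad, Mendoza and Tanaka, by date of arrival in the capital (earlier first): Lund (2012-08-17) before Haddad (2013-05-03) before Mendoza (2016-03-24) before Tanaka (2019-11-01).
Order: Nguyen, Ibarra, Okafor, Baptiste, Lund, Haddad, Mendoza, Tanaka.

Mendoza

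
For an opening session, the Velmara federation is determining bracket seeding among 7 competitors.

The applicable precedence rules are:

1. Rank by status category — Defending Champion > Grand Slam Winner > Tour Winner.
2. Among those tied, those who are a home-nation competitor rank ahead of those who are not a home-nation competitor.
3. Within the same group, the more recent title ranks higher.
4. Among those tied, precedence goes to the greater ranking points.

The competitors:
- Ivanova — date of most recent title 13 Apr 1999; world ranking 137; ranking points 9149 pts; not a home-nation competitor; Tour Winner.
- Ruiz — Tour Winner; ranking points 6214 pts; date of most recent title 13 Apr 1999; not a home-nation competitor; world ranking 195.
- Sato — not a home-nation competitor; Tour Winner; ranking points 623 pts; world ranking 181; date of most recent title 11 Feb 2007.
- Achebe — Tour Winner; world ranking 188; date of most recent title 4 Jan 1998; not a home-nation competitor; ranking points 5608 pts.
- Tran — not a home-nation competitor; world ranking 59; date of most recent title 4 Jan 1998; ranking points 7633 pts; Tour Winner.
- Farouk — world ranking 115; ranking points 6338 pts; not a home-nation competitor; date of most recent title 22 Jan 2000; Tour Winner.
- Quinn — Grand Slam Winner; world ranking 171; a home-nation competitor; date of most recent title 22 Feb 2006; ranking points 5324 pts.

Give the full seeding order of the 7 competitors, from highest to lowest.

Quinn, Sato, Farouk, Ivanova, Ruiz, Tran, Achebe

By status category: Quinn (Grand Slam Winner); then Sato, Farouk, Ivanova, Ruiz, Tran and Achebe (Tour Winner).
Sato, Farouk, Ivanova, Ruiz, Tran and Achebe are each not a home-nation competitor, so the next rule applies.
Among Sato, Farouk, Ivanova, Ruiz, Tran and Achebe, by date of most recent title (later first): Sato (11 Feb 2007) before Farouk (22 Jan 2000) before Ivanova and Ruiz (13 Apr 1999) before Tran and Achebe (4 Jan 1998).
Among Ivanova and Ruiz, by ranking points (higher first): Ivanova (9149 pts) before Ruiz (6214 pts).
Among Tran and Achebe, by ranking points (higher first): Tran (7633 pts) before Achebe (5608 pts).
Full order: Quinn, Sato, Farouk, Ivanova, Ruiz, Tran, Achebe.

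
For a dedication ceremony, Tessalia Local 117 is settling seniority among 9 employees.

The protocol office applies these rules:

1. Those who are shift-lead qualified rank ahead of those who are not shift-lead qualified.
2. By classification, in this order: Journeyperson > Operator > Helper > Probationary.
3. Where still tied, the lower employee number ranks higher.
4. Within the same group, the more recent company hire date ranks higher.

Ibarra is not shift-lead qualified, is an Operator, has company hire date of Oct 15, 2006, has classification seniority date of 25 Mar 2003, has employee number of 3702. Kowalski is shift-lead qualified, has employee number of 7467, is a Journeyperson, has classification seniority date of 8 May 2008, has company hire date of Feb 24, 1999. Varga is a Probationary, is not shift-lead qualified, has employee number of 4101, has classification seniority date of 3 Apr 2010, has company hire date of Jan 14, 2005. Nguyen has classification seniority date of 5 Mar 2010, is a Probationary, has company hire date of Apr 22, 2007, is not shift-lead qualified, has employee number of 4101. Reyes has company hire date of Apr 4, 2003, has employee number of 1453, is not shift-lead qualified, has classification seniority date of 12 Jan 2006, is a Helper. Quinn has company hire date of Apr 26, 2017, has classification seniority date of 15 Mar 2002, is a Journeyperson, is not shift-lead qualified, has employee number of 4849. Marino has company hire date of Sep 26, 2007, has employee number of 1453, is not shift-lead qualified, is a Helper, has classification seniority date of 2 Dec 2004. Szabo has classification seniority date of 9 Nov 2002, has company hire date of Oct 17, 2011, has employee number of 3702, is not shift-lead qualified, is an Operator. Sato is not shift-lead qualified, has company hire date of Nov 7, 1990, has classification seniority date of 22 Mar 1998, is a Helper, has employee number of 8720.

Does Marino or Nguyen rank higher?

By the first rule: Kowalski (shift-lead qualified); then Quinn, Szabo, Ibarra, Marino, Reyes, Sato, Nguyen and Varga (each not shift-lead qualified).
Among Quinn, Szabo, Ibarra, Marino, Reyes, Sato, Nguyen and Varga, by classification: Quinn (Journeyperson) before Szabo and Ibarra (Operator) before Marino, Reyes and Sato (Helper) before Nguyen and Varga (Probationary).
Szabo and Ibarra both have employee number 3702, so the next rule applies.
Among Szabo and Ibarra, by company hire date (later first): Szabo (Oct 17, 2011) before Ibarra (Oct 15, 2006).
Among Marino, Reyes and Sato, by employee number (lower first): Marino and Reyes (1453) before Sato (8720).
Among Marino and Reyes, by company hire date (later first): Marino (Sep 26, 2007) before Reyes (Apr 4, 2003).
Nguyen and Varga both have employee number 4101, so the next rule applies.
Among Nguyen and Varga, by company hire date (later first): Nguyen (Apr 22, 2007) before Varga (Jan 14, 2005).
So Marino takes precedence.

Marino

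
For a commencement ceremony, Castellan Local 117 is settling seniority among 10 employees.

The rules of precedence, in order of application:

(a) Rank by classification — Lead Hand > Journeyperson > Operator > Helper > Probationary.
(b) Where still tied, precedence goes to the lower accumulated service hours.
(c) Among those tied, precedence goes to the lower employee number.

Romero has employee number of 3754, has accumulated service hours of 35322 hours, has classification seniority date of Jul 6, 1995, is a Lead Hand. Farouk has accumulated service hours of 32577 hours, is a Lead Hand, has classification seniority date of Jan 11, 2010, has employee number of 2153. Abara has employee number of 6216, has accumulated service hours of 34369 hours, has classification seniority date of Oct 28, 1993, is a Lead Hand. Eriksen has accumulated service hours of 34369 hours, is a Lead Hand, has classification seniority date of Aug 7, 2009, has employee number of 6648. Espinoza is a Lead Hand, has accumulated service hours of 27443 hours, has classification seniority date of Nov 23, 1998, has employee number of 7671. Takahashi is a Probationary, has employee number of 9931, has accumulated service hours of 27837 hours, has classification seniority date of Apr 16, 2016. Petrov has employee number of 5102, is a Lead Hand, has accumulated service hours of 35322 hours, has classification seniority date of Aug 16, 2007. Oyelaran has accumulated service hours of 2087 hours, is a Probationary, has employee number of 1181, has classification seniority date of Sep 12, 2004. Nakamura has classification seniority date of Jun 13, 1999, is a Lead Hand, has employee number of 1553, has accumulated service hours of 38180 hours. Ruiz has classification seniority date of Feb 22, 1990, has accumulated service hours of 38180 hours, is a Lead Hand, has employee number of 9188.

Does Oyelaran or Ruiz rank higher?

Ruiz

By classification: Espinoza, Farouk, Abara, Eriksen, Romero, Petrov, Nakamura and Ruiz (Lead Hand); then Oyelaran and Takahashi (Probationary).
Among Espinoza, Farouk, Abara, Eriksen, Romero, Petrov, Nakamura and Ruiz, by accumulated service hours (lower first): Espinoza (27443 hours) before Farouk (32577 hours) before Abara and Eriksen (34369 hours) before Romero and Petrov (35322 hours) before Nakamura and Ruiz (38180 hours).
Among Abara and Eriksen, by employee number (lower first): Abara (6216) before Eriksen (6648).
Among Romero and Petrov, by employee number (lower first): Romero (3754) before Petrov (5102).
Among Nakamura and Ruiz, by employee number (lower first): Nakamura (1553) before Ruiz (9188).
Among Oyelaran and Takahashi, by accumulated service hours (lower first): Oyelaran (2087 hours) before Takahashi (27837 hours).
So Ruiz takes precedence.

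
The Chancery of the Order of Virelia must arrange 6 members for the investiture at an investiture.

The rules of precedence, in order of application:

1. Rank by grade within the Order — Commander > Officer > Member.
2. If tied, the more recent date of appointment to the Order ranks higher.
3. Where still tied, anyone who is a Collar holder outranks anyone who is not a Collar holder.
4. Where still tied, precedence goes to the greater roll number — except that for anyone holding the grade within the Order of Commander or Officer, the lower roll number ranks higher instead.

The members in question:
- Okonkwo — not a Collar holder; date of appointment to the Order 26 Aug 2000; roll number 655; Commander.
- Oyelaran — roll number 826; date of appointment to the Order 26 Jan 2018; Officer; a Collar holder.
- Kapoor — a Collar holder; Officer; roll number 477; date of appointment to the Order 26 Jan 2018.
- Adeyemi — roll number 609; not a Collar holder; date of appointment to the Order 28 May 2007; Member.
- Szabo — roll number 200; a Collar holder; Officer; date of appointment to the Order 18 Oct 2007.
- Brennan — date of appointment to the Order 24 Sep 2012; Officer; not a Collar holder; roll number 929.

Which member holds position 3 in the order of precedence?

Oyelaran

By grade within the Order: Okonkwo (Commander); then Kapoor, Oyelaran, Brennan and Szabo (Officer); then Adeyemi (Member).
Among Kapoor, Oyelaran, Brennan and Szabo, by date of appointment to the Order (later first): Kapoor and Oyelaran (26 Jan 2018) before Brennan (24 Sep 2012) before Szabo (18 Oct 2007).
Kapoor and Oyelaran are each a Collar holder, so the next rule applies.
Among Kapoor and Oyelaran, by roll number (lower first) (reversed rule for this group): Kapoor (477) before Oyelaran (826).
Order: Okonkwo, Kapoor, Oyelaran, Brennan, Szabo, Adeyemi.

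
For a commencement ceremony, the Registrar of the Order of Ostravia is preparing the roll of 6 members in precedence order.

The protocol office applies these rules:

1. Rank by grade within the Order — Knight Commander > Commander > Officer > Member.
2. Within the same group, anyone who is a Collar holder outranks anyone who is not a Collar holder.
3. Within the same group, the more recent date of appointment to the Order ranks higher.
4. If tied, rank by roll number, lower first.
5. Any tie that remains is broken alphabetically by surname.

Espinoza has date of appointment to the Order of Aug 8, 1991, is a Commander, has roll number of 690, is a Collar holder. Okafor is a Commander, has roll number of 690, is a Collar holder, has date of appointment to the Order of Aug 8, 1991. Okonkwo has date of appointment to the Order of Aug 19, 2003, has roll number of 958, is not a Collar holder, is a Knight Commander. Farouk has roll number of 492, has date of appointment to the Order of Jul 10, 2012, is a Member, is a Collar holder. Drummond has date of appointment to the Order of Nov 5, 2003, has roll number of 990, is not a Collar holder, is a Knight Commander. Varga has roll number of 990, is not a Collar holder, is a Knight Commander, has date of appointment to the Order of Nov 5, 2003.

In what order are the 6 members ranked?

Drummond, Varga, Okonkwo, Espinoza, Okafor, Farouk

By grade within the Order: Drummond, Varga and Okonkwo (Knight Commander); then Espinoza and Okafor (Commander); then Farouk (Member).
Drummond, Varga and Okonkwo are each not a Collar holder, so the next rule applies.
Among Drummond, Varga and Okonkwo, by date of appointment to the Order (later first): Drummond and Varga (Nov 5, 2003) before Okonkwo (Aug 19, 2003).
Drummond and Varga both have roll number 990, so the next rule applies.
Among Drummond and Varga, alphabetically by surname: Drummond before Varga.
Espinoza and Okafor are each a Collar holder, so the next rule applies.
Espinoza and Okafor both have date of appointment to the Order Aug 8, 1991, so the next rule applies.
Espinoza and Okafor both have roll number 690, so the next rule applies.
Among Espinoza and Okafor, alphabetically by surname: Espinoza before Okafor.
Full order: Drummond, Varga, Okonkwo, Espinoza, Okafor, Farouk.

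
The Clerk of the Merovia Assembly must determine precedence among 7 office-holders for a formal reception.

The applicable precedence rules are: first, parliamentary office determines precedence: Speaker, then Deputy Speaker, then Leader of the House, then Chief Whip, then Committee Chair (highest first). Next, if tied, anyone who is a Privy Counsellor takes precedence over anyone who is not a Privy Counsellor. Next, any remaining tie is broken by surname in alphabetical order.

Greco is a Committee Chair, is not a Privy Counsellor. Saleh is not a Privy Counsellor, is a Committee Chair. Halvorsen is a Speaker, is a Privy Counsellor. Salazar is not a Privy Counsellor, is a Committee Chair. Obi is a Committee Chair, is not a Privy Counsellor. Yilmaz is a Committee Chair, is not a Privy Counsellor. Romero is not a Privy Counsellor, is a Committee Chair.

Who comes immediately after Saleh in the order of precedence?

Yilmaz

By parliamentary office: Halvorsen (Speaker); then Greco, Obi, Romero, Salazar, Saleh and Yilmaz (Committee Chair).
Greco, Obi, Romero, Salazar, Saleh and Yilmaz are each not a Privy Counsellor, so the next rule applies.
Among Greco, Obi, Romero, Salazar, Saleh and Yilmaz, alphabetically by surname: Greco before Obi before Romero before Salazar before Saleh before Yilmaz.
Order: Halvorsen, Greco, Obi, Romero, Salazar, Saleh, Yilmaz.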